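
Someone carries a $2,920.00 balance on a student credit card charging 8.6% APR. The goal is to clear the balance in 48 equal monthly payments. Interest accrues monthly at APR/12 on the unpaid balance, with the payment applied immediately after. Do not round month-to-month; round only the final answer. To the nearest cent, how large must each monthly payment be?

Monthly rate r = 8.6%/12 = 0.716667% = 0.00716667.
Level-payment amortization: P = B₀·r / (1 − (1+r)^(−n)) = 2920.00·0.00716667 / (1 − 1.00717^(−48)).
Denominator 1 − (1+r)^(−48) = 0.290200818.
P = 20.9267 / 0.290200818 ≈ 72.11.

$72.11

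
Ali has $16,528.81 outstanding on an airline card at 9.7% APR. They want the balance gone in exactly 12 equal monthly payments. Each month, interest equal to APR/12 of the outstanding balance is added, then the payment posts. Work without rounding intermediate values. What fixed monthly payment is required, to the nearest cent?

Monthly rate r = 9.7%/12 = 0.808333% = 0.00808333.
Level-payment amortization: P = B₀·r / (1 − (1+r)^(−n)) = 16528.81·0.00808333 / (1 − 1.00808^(−12)).
Denominator 1 − (1+r)^(−12) = 0.0920900309.
P = 133.608 / 0.0920900309 ≈ 1450.84.

$1,450.84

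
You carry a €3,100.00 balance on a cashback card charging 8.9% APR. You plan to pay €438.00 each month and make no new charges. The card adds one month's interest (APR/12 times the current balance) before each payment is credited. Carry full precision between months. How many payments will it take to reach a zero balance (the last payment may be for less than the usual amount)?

Monthly rate r = 8.9%/12 = 0.741667% = 0.00741667.
Recurrence: B ← B·(1+r) − €438.00.
Month 1: interest €22.99; balance after payment €2,684.99.
Month 2: interest €19.91; balance after payment €2,266.91.
Closed form: n = −ln(1 − rB₀/P)/ln(1+r) = −ln(0.94751)/ln(1.00742) ≈ 7.297, so the balance reaches zero during payment 8.

8 payments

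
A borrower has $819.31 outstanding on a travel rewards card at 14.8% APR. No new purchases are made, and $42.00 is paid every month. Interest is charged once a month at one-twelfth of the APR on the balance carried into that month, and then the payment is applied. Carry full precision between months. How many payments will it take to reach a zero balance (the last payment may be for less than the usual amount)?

23 months

Monthly rate r = 14.8%/12 = 1.23333% = 0.0123333.
Recurrence: B ← B·(1+r) − $42.00.
Month 1: interest $10.10; balance after payment $787.41.
Month 2: interest $9.71; balance after payment $755.13.
Closed form: n = −ln(1 − rB₀/P)/ln(1+r) = −ln(0.75941)/ln(1.01233) ≈ 22.452, so the balance reaches zero during payment 23.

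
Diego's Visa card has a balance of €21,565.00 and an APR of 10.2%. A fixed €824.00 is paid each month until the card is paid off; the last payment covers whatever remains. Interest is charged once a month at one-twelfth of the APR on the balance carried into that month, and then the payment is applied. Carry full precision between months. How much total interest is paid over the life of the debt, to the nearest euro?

Monthly rate r = 10.2%/12 = 0.85% = 0.0085.
Payoff takes n = ⌈−ln(1 − rB₀/P)/ln(1+r)⌉ = ⌈29.727⌉ = 30 payments; the last is €599.88.
Total paid = 29·€824.00 + €599.88 = €24,495.88.
Total interest = total paid − principal = €24,495.88 − €21,565.00 = €2,930.88.

€2,931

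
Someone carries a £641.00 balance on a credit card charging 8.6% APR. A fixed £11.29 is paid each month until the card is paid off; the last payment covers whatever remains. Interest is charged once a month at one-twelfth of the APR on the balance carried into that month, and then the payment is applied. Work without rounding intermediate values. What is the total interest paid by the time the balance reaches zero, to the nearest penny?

£184.88

Monthly rate r = 8.6%/12 = 0.716667% = 0.00716667.
Payoff takes n = ⌈−ln(1 − rB₀/P)/ln(1+r)⌉ = ⌈73.151⌉ = 74 payments; the last is £1.71.
Total paid = 73·£11.29 + £1.71 = £825.88.
Total interest = total paid − principal = £825.88 − £641.00 = £184.88.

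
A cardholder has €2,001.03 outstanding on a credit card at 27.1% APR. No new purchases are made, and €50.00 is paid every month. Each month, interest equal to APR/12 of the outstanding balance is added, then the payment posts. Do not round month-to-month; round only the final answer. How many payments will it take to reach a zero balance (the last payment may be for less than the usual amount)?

Monthly rate r = 27.1%/12 = 2.25833% = 0.0225833.
Recurrence: B ← B·(1+r) − €50.00.
Month 1: interest €45.19; balance after payment €1,996.22.
Month 2: interest €45.08; balance after payment €1,991.30.
Closed form: n = −ln(1 − rB₀/P)/ln(1+r) = −ln(0.096201)/ln(1.02258) ≈ 104.841, so the balance reaches zero during payment 105.

105 months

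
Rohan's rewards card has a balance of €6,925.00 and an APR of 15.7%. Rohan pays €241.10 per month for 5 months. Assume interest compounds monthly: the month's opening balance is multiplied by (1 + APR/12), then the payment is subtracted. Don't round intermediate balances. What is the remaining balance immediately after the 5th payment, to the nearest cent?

Monthly rate r = 15.7%/12 = 1.30833% = 0.0130833.
Each month: B ← B·(1+r) − €241.10.
Month 1: interest €90.60; balance after payment €6,774.50.
Month 2: interest €88.63; balance after payment €6,622.04.
Month 3: interest €86.64; balance after payment €6,467.57.
Month 4: interest €84.62; balance after payment €6,311.09.
Month 5: interest €82.57; balance after payment €6,152.56.

€6,152.56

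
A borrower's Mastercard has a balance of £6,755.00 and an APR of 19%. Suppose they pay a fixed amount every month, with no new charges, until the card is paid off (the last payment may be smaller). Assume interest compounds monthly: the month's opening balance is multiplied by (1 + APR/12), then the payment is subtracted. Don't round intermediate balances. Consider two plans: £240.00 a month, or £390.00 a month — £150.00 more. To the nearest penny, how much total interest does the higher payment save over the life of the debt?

Monthly rate r = 19%/12 = 1.58333% = 0.0158333.
At £240.00/mo: n = ⌈−ln(1 − rB₀/P)/ln(1+r)⌉ = 38 payments (last £133.40); total interest = total paid − £6,755.00 = £2,258.40.
At £390.00/mo: 21 payments (last £158.43); total interest £1,203.43.
Interest saved = £2,258.40 − £1,203.43 = £1,054.97.

£1,054.97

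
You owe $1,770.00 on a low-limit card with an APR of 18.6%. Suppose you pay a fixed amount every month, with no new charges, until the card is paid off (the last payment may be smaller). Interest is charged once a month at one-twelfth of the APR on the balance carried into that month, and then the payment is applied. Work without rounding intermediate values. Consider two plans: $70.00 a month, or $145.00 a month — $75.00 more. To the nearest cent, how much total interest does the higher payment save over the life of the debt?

$286.56

Monthly rate r = 18.6%/12 = 1.55% = 0.0155.
At $70.00/mo: n = ⌈−ln(1 − rB₀/P)/ln(1+r)⌉ = 33 payments (last $24.09); total interest = total paid − $1,770.00 = $494.09.
At $145.00/mo: 14 payments (last $92.53); total interest $207.53.
Interest saved = $494.09 − $207.53 = $286.56.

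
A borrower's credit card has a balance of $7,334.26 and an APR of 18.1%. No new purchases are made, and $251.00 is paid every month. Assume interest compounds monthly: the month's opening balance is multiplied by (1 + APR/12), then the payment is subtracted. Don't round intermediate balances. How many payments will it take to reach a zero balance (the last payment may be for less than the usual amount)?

Monthly rate r = 18.1%/12 = 1.50833% = 0.0150833.
Recurrence: B ← B·(1+r) − $251.00.
Month 1: interest $110.63; balance after payment $7,193.89.
Month 2: interest $108.51; balance after payment $7,051.39.
Closed form: n = −ln(1 − rB₀/P)/ln(1+r) = −ln(0.55926)/ln(1.01508) ≈ 38.818, so the balance reaches zero during payment 39.

39 months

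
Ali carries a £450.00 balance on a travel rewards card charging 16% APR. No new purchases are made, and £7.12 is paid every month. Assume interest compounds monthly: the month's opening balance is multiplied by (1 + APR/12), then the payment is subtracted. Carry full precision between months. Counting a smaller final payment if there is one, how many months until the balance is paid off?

140 payments

Monthly rate r = 16%/12 = 1.33333% = 0.0133333.
Recurrence: B ← B·(1+r) − £7.12.
Month 1: interest £6.00; balance after payment £448.88.
Month 2: interest £5.99; balance after payment £447.75.
Closed form: n = −ln(1 − rB₀/P)/ln(1+r) = −ln(0.1573)/ln(1.01333) ≈ 139.641, so the balance reaches zero during payment 140.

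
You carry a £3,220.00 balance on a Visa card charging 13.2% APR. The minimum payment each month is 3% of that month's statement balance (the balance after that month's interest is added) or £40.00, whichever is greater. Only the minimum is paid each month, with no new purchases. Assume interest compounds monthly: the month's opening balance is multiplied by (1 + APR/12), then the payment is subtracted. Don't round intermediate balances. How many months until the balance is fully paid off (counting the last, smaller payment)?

87 months

Monthly rate r = 13.2%/12 = 1.1% = 0.011.
While 3% of the post-interest balance exceeds £40.00, each month B ← (B·(1+r))·(1 − 0.03), i.e. B shrinks by the factor (1+r)·0.97 = 0.98067.
This holds for months 1–46. Entering month 47 the balance is £1,311.92; 3% of the post-interest balance is now below £40.00, so the flat £40.00 minimum applies from here.
From month 47 a fixed £40.00 at rate r clears £1,311.92 in 41 more payments. Total: 46 + 41 = 87 months.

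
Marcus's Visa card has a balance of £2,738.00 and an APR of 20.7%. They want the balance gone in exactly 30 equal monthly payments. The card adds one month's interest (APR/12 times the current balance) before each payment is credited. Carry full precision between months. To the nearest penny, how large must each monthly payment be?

Monthly rate r = 20.7%/12 = 1.725% = 0.01725.
Level-payment amortization: P = B₀·r / (1 − (1+r)^(−n)) = 2738.00·0.01725 / (1 − 1.01725^(−30)).
Denominator 1 − (1+r)^(−30) = 0.401355435.
P = 47.2305 / 0.401355435 ≈ 117.68.

£117.68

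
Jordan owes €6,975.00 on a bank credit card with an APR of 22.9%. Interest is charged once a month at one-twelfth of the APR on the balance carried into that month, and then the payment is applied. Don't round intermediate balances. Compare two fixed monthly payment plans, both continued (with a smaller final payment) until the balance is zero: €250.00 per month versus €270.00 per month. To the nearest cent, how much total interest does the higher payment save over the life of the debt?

Monthly rate r = 22.9%/12 = 1.90833% = 0.0190833.
At €250.00/mo: n = ⌈−ln(1 − rB₀/P)/ln(1+r)⌉ = 41 payments (last €54.02); total interest = total paid − €6,975.00 = €3,079.02.
At €270.00/mo: 36 payments (last €251.45); total interest €2,726.45.
Interest saved = €3,079.02 − €2,726.45 = €352.57.

€352.57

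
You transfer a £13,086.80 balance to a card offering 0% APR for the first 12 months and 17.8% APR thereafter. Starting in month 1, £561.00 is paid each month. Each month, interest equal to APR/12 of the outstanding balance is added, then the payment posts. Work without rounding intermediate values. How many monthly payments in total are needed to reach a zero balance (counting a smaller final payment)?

Promo months 1–12 at r₀ = 0%/12 = 0; months 13+ at r₁ = 17.8%/12 = 0.0148333.
After month 12 (no interest yet): B = £13,086.80 − 12·£561.00 = £6,354.80.
Then at r₁ with £561.00/mo: n₂ = −ln(1 − r₁·B/P)/ln(1+r₁) ≈ 12.49 → 13 more payments.

25 payments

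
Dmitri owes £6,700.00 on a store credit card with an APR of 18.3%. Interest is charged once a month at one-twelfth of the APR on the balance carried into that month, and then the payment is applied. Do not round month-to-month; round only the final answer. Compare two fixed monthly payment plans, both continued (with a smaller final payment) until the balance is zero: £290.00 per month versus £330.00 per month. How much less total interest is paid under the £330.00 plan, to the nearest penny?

£244.14

Monthly rate r = 18.3%/12 = 1.525% = 0.01525.
At £290.00/mo: n = ⌈−ln(1 − rB₀/P)/ln(1+r)⌉ = 29 payments (last £203.44); total interest = total paid − £6,700.00 = £1,623.44.
At £330.00/mo: 25 payments (last £159.30); total interest £1,379.30.
Interest saved = £1,623.44 − £1,379.30 = £244.14.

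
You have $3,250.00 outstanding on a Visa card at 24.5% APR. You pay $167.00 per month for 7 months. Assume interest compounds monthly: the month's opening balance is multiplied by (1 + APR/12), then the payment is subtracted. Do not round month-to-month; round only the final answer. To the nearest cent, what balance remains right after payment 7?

Monthly rate r = 24.5%/12 = 2.04167% = 0.0204167.
Each month: B ← B·(1+r) − $167.00.
Month 1: interest $66.35; balance after payment $3,149.35.
Month 2: interest $64.30; balance after payment $3,046.65.
Month 3: interest $62.20; balance after payment $2,941.86.
Month 4: interest $60.06; balance after payment $2,834.92.
Month 5: interest $57.88; balance after payment $2,725.80.
Month 6: interest $55.65; balance after payment $2,614.45.
Month 7: interest $53.38; balance after payment $2,500.83.

$2,500.83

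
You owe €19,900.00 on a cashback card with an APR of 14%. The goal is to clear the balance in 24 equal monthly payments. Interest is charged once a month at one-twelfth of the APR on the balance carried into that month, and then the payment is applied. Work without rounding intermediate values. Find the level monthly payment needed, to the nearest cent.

€955.46

Monthly rate r = 14%/12 = 1.16667% = 0.0116667.
Level-payment amortization: P = B₀·r / (1 − (1+r)^(−n)) = 19900.00·0.0116667 / (1 − 1.01167^(−24)).
Denominator 1 − (1+r)^(−24) = 0.242990337.
P = 232.167 / 0.242990337 ≈ 955.46.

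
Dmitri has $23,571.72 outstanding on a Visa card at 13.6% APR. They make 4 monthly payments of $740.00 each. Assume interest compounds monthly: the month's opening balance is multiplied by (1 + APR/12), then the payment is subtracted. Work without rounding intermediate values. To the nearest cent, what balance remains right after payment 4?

Monthly rate r = 13.6%/12 = 1.13333% = 0.0113333.
Each month: B ← B·(1+r) − $740.00.
Month 1: interest $267.15; balance after payment $23,098.87.
Month 2: interest $261.79; balance after payment $22,620.65.
Month 3: interest $256.37; balance after payment $22,137.02.
Month 4: interest $250.89; balance after payment $21,647.91.

$21,647.91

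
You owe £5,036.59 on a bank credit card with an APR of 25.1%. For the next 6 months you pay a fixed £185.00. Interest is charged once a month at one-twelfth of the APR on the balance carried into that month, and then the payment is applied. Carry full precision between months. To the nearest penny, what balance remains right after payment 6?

Monthly rate r = 25.1%/12 = 2.09167% = 0.0209167.
Each month: B ← B·(1+r) − £185.00.
Month 1: interest £105.35; balance after payment £4,956.94.
Month 2: interest £103.68; balance after payment £4,875.62.
Month 3: interest £101.98; balance after payment £4,792.60.
Month 4: interest £100.25; balance after payment £4,707.85.
Month 5: interest £98.47; balance after payment £4,621.32.
Month 6: interest £96.66; balance after payment £4,532.98.

£4,532.98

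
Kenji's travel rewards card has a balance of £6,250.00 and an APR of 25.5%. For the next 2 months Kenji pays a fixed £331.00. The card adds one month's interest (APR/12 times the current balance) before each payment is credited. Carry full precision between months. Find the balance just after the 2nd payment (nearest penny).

£5,849.41

Monthly rate r = 25.5%/12 = 2.125% = 0.02125.
Each month: B ← B·(1+r) − £331.00.
Month 1: interest £132.81; balance after payment £6,051.81.
Month 2: interest £128.60; balance after payment £5,849.41.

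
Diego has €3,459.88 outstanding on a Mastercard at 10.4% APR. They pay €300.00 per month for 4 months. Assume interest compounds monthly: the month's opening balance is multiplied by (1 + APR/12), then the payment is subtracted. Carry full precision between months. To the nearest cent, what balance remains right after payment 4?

Monthly rate r = 10.4%/12 = 0.866667% = 0.00866667.
Each month: B ← B·(1+r) − €300.00.
Month 1: interest €29.99; balance after payment €3,189.87.
Month 2: interest €27.65; balance after payment €2,917.51.
Month 3: interest €25.29; balance after payment €2,642.80.
Month 4: interest €22.90; balance after payment €2,365.70.

€2,365.70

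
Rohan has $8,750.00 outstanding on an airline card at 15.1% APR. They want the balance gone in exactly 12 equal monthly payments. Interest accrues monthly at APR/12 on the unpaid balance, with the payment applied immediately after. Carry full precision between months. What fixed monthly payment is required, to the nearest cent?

$790.17

Monthly rate r = 15.1%/12 = 1.25833% = 0.0125833.
Level-payment amortization: P = B₀·r / (1 − (1+r)^(−n)) = 8750.00·0.0125833 / (1 − 1.01258^(−12)).
Denominator 1 − (1+r)^(−12) = 0.139341817.
P = 110.104 / 0.139341817 ≈ 790.17.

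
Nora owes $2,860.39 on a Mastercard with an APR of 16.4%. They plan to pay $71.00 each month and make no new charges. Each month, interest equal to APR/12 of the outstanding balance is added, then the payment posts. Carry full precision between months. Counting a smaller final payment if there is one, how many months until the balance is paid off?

Monthly rate r = 16.4%/12 = 1.36667% = 0.0136667.
Recurrence: B ← B·(1+r) − $71.00.
Month 1: interest $39.09; balance after payment $2,828.48.
Month 2: interest $38.66; balance after payment $2,796.14.
Closed form: n = −ln(1 − rB₀/P)/ln(1+r) = −ln(0.44941)/ln(1.01367) ≈ 58.923, so the balance reaches zero during payment 59.

59 payments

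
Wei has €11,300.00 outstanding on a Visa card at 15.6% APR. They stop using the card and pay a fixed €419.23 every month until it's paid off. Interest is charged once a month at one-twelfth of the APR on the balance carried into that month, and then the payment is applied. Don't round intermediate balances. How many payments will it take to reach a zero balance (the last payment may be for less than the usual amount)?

34 payments

Monthly rate r = 15.6%/12 = 1.3% = 0.013.
Recurrence: B ← B·(1+r) − €419.23.
Month 1: interest €146.90; balance after payment €11,027.67.
Month 2: interest €143.36; balance after payment €10,751.80.
Closed form: n = −ln(1 − rB₀/P)/ln(1+r) = −ln(0.6496)/ln(1.013) ≈ 33.400, so the balance reaches zero during payment 34.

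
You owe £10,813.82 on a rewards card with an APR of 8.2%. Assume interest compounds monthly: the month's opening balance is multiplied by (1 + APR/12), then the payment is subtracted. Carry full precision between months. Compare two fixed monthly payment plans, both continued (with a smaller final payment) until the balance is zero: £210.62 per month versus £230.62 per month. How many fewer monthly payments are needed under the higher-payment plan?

Monthly rate r = 8.2%/12 = 0.683333% = 0.00683333.
At £210.62/mo: n = ⌈−ln(1 − rB₀/P)/ln(1+r)⌉ = 64 payments (last £94.32); total interest = total paid − £10,813.82 = £2,549.56.
At £230.62/mo: 57 payments (last £166.43); total interest £2,267.33.
Payments saved = 64 − 57 = 7.

7 fewer payments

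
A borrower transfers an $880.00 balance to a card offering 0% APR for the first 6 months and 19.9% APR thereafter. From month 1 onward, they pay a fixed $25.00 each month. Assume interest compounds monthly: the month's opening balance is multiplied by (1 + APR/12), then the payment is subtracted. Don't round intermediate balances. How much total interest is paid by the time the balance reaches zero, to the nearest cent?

Promo months 1–6 at r₀ = 0%/12 = 0; months 7+ at r₁ = 19.9%/12 = 0.0165833.
After month 6 (no interest yet): B = $880.00 − 6·$25.00 = $730.00.
Then at r₁ with $25.00/mo: n₂ = −ln(1 − r₁·B/P)/ln(1+r₁) ≈ 40.26 → 41 more payments.
Total paid = 46·$25.00 + $6.43 = $1,156.43; interest = $1,156.43 − $880.00 = $276.43.

$276.43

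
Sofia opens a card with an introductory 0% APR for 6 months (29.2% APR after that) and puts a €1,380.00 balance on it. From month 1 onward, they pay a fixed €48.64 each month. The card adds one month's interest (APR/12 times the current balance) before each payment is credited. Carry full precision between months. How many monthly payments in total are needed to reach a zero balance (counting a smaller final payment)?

Promo months 1–6 at r₀ = 0%/12 = 0; months 7+ at r₁ = 29.2%/12 = 0.0243333.
After month 6 (no interest yet): B = €1,380.00 − 6·€48.64 = €1,088.16.
Then at r₁ with €48.64/mo: n₂ = −ln(1 − r₁·B/P)/ln(1+r₁) ≈ 32.70 → 33 more payments.

39 payments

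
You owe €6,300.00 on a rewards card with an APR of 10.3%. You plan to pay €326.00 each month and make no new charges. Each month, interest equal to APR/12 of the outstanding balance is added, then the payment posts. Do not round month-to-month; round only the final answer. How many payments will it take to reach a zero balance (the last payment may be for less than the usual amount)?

Monthly rate r = 10.3%/12 = 0.858333% = 0.00858333.
Recurrence: B ← B·(1+r) − €326.00.
Month 1: interest €54.08; balance after payment €6,028.07.
Month 2: interest €51.74; balance after payment €5,753.82.
Closed form: n = −ln(1 − rB₀/P)/ln(1+r) = −ln(0.83413)/ln(1.00858) ≈ 21.221, so the balance reaches zero during payment 22.

22 payments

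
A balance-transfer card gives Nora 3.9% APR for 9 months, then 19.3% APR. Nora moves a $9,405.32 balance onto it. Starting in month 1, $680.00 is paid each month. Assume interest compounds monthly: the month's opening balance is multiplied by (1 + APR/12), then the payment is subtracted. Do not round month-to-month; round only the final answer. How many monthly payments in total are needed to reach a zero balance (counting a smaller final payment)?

Promo months 1–9 at r₀ = 3.9%/12 = 0.00325; months 10+ at r₁ = 19.3%/12 = 0.0160833.
After month 9: iterate B ← B·(1+r₀) − $680.00 for 9 months → $3,483.86.
Then at r₁ with $680.00/mo: n₂ = −ln(1 − r₁·B/P)/ln(1+r₁) ≈ 5.39 → 6 more payments.

15 months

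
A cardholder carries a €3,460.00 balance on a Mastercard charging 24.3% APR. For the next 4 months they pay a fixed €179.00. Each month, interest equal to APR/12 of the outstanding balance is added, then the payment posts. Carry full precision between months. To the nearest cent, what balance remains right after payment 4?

Monthly rate r = 24.3%/12 = 2.025% = 0.02025.
Each month: B ← B·(1+r) − €179.00.
Month 1: interest €70.06; balance after payment €3,351.07.
Month 2: interest €67.86; balance after payment €3,239.92.
Month 3: interest €65.61; balance after payment €3,126.53.
Month 4: interest €63.31; balance after payment €3,010.84.

€3,010.84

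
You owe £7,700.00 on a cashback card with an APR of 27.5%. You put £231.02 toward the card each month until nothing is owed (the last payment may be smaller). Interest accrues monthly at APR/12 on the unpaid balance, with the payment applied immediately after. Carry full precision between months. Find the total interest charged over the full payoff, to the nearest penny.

Monthly rate r = 27.5%/12 = 2.29167% = 0.0229167.
Payoff takes n = ⌈−ln(1 − rB₀/P)/ln(1+r)⌉ = ⌈63.694⌉ = 64 payments; the last is £160.81.
Total paid = 63·£231.02 + £160.81 = £14,715.07.
Total interest = total paid − principal = £14,715.07 − £7,700.00 = £7,015.07.

£7,015.07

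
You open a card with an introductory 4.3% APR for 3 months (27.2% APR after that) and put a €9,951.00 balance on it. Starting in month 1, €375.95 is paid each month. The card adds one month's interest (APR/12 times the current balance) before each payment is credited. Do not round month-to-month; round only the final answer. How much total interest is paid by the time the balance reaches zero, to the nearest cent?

€4,137.04

Promo months 1–3 at r₀ = 4.3%/12 = 0.00358333; months 4+ at r₁ = 27.2%/12 = 0.0226667.
After month 3: iterate B ← B·(1+r₀) − €375.95 for 3 months → €8,926.46.
Then at r₁ with €375.95/mo: n₂ = −ln(1 − r₁·B/P)/ln(1+r₁) ≈ 34.47 → 35 more payments.
Total paid = 37·€375.95 + €177.89 = €14,088.04; interest = €14,088.04 − €9,951.00 = €4,137.04.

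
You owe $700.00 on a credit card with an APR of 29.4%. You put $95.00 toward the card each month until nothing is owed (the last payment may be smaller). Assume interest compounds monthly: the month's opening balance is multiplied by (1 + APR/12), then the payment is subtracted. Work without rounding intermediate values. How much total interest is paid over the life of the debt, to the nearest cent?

Monthly rate r = 29.4%/12 = 2.45% = 0.0245.
Payoff takes n = ⌈−ln(1 − rB₀/P)/ln(1+r)⌉ = ⌈8.225⌉ = 9 payments; the last is $21.61.
Total paid = 8·$95.00 + $21.61 = $781.61.
Total interest = total paid − principal = $781.61 − $700.00 = $81.61.

$81.61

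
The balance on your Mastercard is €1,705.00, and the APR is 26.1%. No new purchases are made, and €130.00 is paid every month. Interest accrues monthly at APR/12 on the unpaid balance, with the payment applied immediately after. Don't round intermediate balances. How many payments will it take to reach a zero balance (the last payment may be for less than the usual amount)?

16 months

Monthly rate r = 26.1%/12 = 2.175% = 0.02175.
Recurrence: B ← B·(1+r) − €130.00.
Month 1: interest €37.08; balance after payment €1,612.08.
Month 2: interest €35.06; balance after payment €1,517.15.
Closed form: n = −ln(1 − rB₀/P)/ln(1+r) = −ln(0.71474)/ln(1.02175) ≈ 15.608, so the balance reaches zero during payment 16.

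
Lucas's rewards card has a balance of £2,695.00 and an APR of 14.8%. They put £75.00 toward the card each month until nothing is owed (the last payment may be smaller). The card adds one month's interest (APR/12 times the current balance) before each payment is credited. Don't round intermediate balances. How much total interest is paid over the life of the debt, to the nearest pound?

£888

Monthly rate r = 14.8%/12 = 1.23333% = 0.0123333.
Payoff takes n = ⌈−ln(1 − rB₀/P)/ln(1+r)⌉ = ⌈47.766⌉ = 48 payments; the last is £57.52.
Total paid = 47·£75.00 + £57.52 = £3,582.52.
Total interest = total paid − principal = £3,582.52 − £2,695.00 = £887.52.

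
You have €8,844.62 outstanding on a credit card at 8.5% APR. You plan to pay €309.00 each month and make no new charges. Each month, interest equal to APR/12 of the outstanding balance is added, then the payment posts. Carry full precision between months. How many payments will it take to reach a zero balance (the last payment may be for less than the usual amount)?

Monthly rate r = 8.5%/12 = 0.708333% = 0.00708333.
Recurrence: B ← B·(1+r) − €309.00.
Month 1: interest €62.65; balance after payment €8,598.27.
Month 2: interest €60.90; balance after payment €8,350.17.
Closed form: n = −ln(1 − rB₀/P)/ln(1+r) = −ln(0.79725)/ln(1.00708) ≈ 32.102, so the balance reaches zero during payment 33.

33 payments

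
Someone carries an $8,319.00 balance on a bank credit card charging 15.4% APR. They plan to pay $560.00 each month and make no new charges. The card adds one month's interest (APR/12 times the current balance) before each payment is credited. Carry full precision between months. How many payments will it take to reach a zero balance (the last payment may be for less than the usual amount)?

Monthly rate r = 15.4%/12 = 1.28333% = 0.0128333.
Recurrence: B ← B·(1+r) − $560.00.
Month 1: interest $106.76; balance after payment $7,865.76.
Month 2: interest $100.94; balance after payment $7,406.70.
Closed form: n = −ln(1 − rB₀/P)/ln(1+r) = −ln(0.80936)/ln(1.01283) ≈ 16.587, so the balance reaches zero during payment 17.

17 months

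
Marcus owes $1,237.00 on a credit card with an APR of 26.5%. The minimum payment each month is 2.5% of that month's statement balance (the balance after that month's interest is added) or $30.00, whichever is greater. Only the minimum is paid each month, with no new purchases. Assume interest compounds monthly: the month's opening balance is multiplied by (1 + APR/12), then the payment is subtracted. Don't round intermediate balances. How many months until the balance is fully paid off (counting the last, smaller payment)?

107 months

Monthly rate r = 26.5%/12 = 2.20833% = 0.0220833.
While 2.5% of the post-interest balance exceeds $30.00, each month B ← (B·(1+r))·(1 − 0.025), i.e. B shrinks by the factor (1+r)·0.975 = 0.99653.
This holds for months 1–16. Entering month 17 the balance is $1,170.10; 2.5% of the post-interest balance is now below $30.00, so the flat $30.00 minimum applies from here.
From month 17 a fixed $30.00 at rate r clears $1,170.10 in 91 more payments. Total: 16 + 91 = 107 months.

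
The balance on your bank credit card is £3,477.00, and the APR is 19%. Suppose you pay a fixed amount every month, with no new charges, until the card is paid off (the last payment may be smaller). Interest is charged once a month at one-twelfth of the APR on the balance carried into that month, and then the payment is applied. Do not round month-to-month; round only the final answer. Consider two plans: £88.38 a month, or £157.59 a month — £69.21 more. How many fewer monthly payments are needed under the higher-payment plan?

35 fewer payments

Monthly rate r = 19%/12 = 1.58333% = 0.0158333.
At £88.38/mo: n = ⌈−ln(1 − rB₀/P)/ln(1+r)⌉ = 63 payments (last £7.29); total interest = total paid − £3,477.00 = £2,009.85.
At £157.59/mo: 28 payments (last £56.63); total interest £834.56.
Payments saved = 63 − 28 = 35.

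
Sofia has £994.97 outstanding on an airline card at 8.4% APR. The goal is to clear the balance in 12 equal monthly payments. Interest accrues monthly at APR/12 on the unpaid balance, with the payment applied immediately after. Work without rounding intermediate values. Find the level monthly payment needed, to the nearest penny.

£86.74

Monthly rate r = 8.4%/12 = 0.7% = 0.007.
Level-payment amortization: P = B₀·r / (1 − (1+r)^(−n)) = 994.97·0.007 / (1 − 1.007^(−12)).
Denominator 1 − (1+r)^(−12) = 0.0802996466.
P = 6.96479 / 0.0802996466 ≈ 86.74.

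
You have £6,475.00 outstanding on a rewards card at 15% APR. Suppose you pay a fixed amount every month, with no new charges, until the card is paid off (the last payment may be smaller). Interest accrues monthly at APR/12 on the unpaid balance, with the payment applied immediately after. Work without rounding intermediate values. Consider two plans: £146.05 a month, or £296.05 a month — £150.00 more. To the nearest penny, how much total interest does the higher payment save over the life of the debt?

£1,886.16

Monthly rate r = 15%/12 = 1.25% = 0.0125.
At £146.05/mo: n = ⌈−ln(1 − rB₀/P)/ln(1+r)⌉ = 66 payments (last £4.36); total interest = total paid − £6,475.00 = £3,022.61.
At £296.05/mo: 26 payments (last £210.20); total interest £1,136.45.
Interest saved = £3,022.61 − £1,136.45 = £1,886.16.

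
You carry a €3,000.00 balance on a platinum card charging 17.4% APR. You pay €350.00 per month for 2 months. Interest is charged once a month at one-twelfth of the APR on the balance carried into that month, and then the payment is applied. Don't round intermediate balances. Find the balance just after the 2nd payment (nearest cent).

€2,382.56

Monthly rate r = 17.4%/12 = 1.45% = 0.0145.
Each month: B ← B·(1+r) − €350.00.
Month 1: interest €43.50; balance after payment €2,693.50.
Month 2: interest €39.06; balance after payment €2,382.56.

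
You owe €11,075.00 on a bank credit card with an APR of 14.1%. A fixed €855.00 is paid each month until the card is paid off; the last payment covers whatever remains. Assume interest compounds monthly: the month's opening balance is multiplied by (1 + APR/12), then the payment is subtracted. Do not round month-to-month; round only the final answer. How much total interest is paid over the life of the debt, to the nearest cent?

Monthly rate r = 14.1%/12 = 1.175% = 0.01175.
Payoff takes n = ⌈−ln(1 − rB₀/P)/ln(1+r)⌉ = ⌈14.134⌉ = 15 payments; the last is €115.48.
Total paid = 14·€855.00 + €115.48 = €12,085.48.
Total interest = total paid − principal = €12,085.48 − €11,075.00 = €1,010.48.

€1,010.48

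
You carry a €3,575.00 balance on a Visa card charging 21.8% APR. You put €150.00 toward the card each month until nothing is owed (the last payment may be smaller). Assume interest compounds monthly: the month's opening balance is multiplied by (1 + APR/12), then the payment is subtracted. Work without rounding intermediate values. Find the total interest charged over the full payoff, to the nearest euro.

€1,152

Monthly rate r = 21.8%/12 = 1.81667% = 0.0181667.
Payoff takes n = ⌈−ln(1 − rB₀/P)/ln(1+r)⌉ = ⌈31.513⌉ = 32 payments; the last is €77.28.
Total paid = 31·€150.00 + €77.28 = €4,727.28.
Total interest = total paid − principal = €4,727.28 − €3,575.00 = €1,152.28.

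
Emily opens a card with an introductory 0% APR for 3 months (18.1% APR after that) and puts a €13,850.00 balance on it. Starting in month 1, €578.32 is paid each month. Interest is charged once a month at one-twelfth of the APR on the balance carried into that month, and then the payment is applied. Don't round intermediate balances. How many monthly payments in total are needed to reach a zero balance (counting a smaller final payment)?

29 payments

Promo months 1–3 at r₀ = 0%/12 = 0; months 4+ at r₁ = 18.1%/12 = 0.0150833.
After month 3 (no interest yet): B = €13,850.00 − 3·€578.32 = €12,115.04.
Then at r₁ with €578.32/mo: n₂ = −ln(1 − r₁·B/P)/ln(1+r₁) ≈ 25.37 → 26 more payments.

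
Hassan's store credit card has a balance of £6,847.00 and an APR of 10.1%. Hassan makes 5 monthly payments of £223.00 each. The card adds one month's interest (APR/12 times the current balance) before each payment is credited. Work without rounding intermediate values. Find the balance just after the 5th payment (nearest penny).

Monthly rate r = 10.1%/12 = 0.841667% = 0.00841667.
Each month: B ← B·(1+r) − £223.00.
Month 1: interest £57.63; balance after payment £6,681.63.
Month 2: interest £56.24; balance after payment £6,514.87.
Month 3: interest £54.83; balance after payment £6,346.70.
Month 4: interest £53.42; balance after payment £6,177.12.
Month 5: interest £51.99; balance after payment £6,006.11.

£6,006.11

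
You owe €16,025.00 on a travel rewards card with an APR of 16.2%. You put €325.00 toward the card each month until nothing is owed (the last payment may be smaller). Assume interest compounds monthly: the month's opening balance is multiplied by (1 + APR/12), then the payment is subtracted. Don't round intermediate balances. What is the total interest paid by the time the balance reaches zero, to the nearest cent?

€10,528.13

Monthly rate r = 16.2%/12 = 1.35% = 0.0135.
Payoff takes n = ⌈−ln(1 − rB₀/P)/ln(1+r)⌉ = ⌈81.701⌉ = 82 payments; the last is €228.13.
Total paid = 81·€325.00 + €228.13 = €26,553.13.
Total interest = total paid − principal = €26,553.13 − €16,025.00 = €10,528.13.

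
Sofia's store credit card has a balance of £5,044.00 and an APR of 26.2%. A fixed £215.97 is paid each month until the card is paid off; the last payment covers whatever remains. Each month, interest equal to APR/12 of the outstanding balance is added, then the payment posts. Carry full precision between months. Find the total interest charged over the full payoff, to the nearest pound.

£2,087

Monthly rate r = 26.2%/12 = 2.18333% = 0.0218333.
Payoff takes n = ⌈−ln(1 − rB₀/P)/ln(1+r)⌉ = ⌈33.020⌉ = 34 payments; the last is £4.43.
Total paid = 33·£215.97 + £4.43 = £7,131.44.
Total interest = total paid − principal = £7,131.44 − £5,044.00 = £2,087.44.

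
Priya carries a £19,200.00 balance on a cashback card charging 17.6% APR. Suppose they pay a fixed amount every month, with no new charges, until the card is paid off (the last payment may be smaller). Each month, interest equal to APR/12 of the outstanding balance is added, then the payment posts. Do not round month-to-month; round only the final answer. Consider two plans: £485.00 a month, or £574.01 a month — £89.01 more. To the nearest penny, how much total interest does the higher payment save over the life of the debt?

Monthly rate r = 17.6%/12 = 1.46667% = 0.0146667.
At £485.00/mo: n = ⌈−ln(1 − rB₀/P)/ln(1+r)⌉ = 60 payments (last £331.38); total interest = total paid − £19,200.00 = £9,746.38.
At £574.01/mo: 47 payments (last £187.11); total interest £7,391.57.
Interest saved = £9,746.38 − £7,391.57 = £2,354.81.

£2,354.81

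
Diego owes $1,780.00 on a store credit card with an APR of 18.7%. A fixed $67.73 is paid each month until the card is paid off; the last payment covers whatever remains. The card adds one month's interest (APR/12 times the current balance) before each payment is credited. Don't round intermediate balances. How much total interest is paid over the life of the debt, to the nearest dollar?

Monthly rate r = 18.7%/12 = 1.55833% = 0.0155833.
Payoff takes n = ⌈−ln(1 − rB₀/P)/ln(1+r)⌉ = ⌈34.072⌉ = 35 payments; the last is $4.90.
Total paid = 34·$67.73 + $4.90 = $2,307.72.
Total interest = total paid − principal = $2,307.72 − $1,780.00 = $527.72.

$528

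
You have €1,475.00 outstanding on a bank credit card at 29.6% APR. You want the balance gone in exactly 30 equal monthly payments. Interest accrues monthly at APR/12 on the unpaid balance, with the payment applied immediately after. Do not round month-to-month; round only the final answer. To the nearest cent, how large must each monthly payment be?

Monthly rate r = 29.6%/12 = 2.46667% = 0.0246667.
Level-payment amortization: P = B₀·r / (1 − (1+r)^(−n)) = 1475.00·0.0246667 / (1 − 1.02467^(−30)).
Denominator 1 − (1+r)^(−30) = 0.51858264.
P = 36.3833 / 0.51858264 ≈ 70.16.

€70.16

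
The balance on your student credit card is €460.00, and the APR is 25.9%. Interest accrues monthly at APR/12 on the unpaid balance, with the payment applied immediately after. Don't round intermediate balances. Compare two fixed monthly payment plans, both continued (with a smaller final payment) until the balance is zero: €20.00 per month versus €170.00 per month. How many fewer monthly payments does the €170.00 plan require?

30 fewer payments

Monthly rate r = 25.9%/12 = 2.15833% = 0.0215833.
At €20.00/mo: n = ⌈−ln(1 − rB₀/P)/ln(1+r)⌉ = 33 payments (last €2.54); total interest = total paid − €460.00 = €182.54.
At €170.00/mo: 3 payments (last €139.35); total interest €19.35.
Payments saved = 33 − 3 = 30.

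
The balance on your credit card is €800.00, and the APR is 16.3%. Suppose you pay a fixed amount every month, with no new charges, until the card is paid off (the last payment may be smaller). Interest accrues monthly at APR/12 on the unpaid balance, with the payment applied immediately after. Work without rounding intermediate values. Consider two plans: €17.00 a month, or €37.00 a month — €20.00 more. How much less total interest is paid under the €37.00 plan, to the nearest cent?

€330.99

Monthly rate r = 16.3%/12 = 1.35833% = 0.0135833.
At €17.00/mo: n = ⌈−ln(1 − rB₀/P)/ln(1+r)⌉ = 76 payments (last €9.58); total interest = total paid − €800.00 = €484.58.
At €37.00/mo: 26 payments (last €28.59); total interest €153.59.
Interest saved = €484.58 − €153.59 = €330.99.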